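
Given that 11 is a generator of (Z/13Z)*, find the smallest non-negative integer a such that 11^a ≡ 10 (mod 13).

10

Successive powers of 11 modulo 13:
  11^0=1  11^1=11  11^2=4  11^3=5  11^4=3  11^5=7
  11^6=12  11^7=2  11^8=9  11^9=8  11^10=10
So 11^10 ≡ 10 (mod 13), giving a = 10.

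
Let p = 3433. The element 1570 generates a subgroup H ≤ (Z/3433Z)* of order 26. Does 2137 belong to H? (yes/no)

2137 ∈ ⟨1570⟩ iff 2137^26 ≡ 1 (mod 3433), since |⟨1570⟩| = 26.
2137^26 mod 3433 = 1.
Since 1 = 1, 2137 lies in the subgroup.

yes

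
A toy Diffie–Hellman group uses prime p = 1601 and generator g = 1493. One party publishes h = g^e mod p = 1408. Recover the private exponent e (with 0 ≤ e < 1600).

271

Baby-step giant-step with m = ceil(sqrt(1600)) = 40.
Baby table (1493^j mod 1601 for j=0..39):
  0:1  1:1493  2:457  3:275  4:719  5:797  6:378  7:802
  8:1439  9:1486  10:1213  11:278  12:395  13:567  14:1203  15:1358
  16:628  17:1019  18:417  19:1393  20:50  21:1004  22:436  23:942
  24:728  25:1426  26:1289  27:75  28:1506  29:654  30:1413  31:1092
  32:538  33:1133  34:913  35:658  36:981  37:1319  38:37  39:807
Giant step factor: 1493^(-40) ≡ 1024 (mod 1601).
Scan 1408·1024^i mod 1601 for i = 0, 1, …:
  i=0: 1408   i=1: 892   i=2: 838   i=3: 1577
  i=4: 1040   i=5: 295   i=6: 1092
Match at i=6, j=31: e = 6·40 + 31 = 271.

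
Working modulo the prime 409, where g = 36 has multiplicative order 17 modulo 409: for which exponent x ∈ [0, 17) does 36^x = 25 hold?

5

Successive powers of 36 modulo 409:
  36^0=1  36^1=36  36^2=69  36^3=30  36^4=262  36^5=25
So 36^5 ≡ 25 (mod 409), giving x = 5.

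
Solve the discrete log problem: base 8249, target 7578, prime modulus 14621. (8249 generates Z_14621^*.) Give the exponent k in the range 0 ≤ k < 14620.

Baby-step giant-step with m = ceil(sqrt(14620)) = 121.
Baby table (8249^j mod 14621 for j=0..120):
  0:1  1:8249  2:14488  3:14079  4:3068  5:13602  6:1344  7:3938
  8:11321  9:2602  10:270  11:4838  12:7953  13:14491  14:9584  15:2669
  16:11976  17:10548  18:881  19:732  20:14416  21:4991  22:12644  23:8763
  24:14384  25:4201  26:2279  27:11486  28:3934  29:7567  30:3134  31:2438
  32:7187  33:12029  34:9115  35:8453  36:1248  37:1568  38:9468  39:10771
  40:12783  41:315  42:10518  43:1968  44:4722  45:1434  46:677  47:13972
  48:12306  49:13212  50:854  51:11945  52:3386  53:5004  54:2913  55:7034
  56:7338  57:222  58:3653  59:14337  60:11265  61:8530  62:7718  63:5948
  64:11597  65:13071  66:7425  67:1456  68:6703  69:11046  70:382  71:7603
  72:7678  73:12271  74:2296  75:5509  76:1673  77:12974  78:11427  79:14357
  80:793  81:5870  82:11499  83:8824  84:5838  85:10709  86:13080  87:8561
  88:259  89:1825  90:9416  91:5832  92:5078  93:13878  94:11813  95:11093
  96:7939  97:1352  98:11446  99:10257  100:12887  101:10193  102:11307  103:4084
  104:2132  105:12426  106:8864  107:14136  108:5389  109:6021  110:14313  111:3362
  112:11722  113:6105  114:5421  115:6811  116:10057  117:639  118:7551  119:2739
  120:4566
Giant step factor: 8249^(-121) ≡ 8586 (mod 14621).
Scan 7578·8586^i mod 14621 for i = 0, 1, …:
  i=0: 7578   i=1: 1258   i=2: 10890   i=3: 245
  i=4: 12767   i=5: 3825   i=6: 2684   i=7: 2128
  i=8: 9379   i=9: 10247     …   i=92: 5319
  i=93: 7551
Match at i=93, j=118: k = 93·121 + 118 = 11371.

11371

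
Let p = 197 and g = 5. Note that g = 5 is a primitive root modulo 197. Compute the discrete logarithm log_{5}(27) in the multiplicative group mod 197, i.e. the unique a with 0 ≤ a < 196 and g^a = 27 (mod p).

103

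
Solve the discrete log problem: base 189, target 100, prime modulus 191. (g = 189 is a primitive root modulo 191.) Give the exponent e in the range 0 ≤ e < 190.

82

Baby-step giant-step with m = ceil(sqrt(190)) = 14.
Baby table (189^j mod 191 for j=0..13):
  0:1  1:189  2:4  3:183  4:16  5:159  6:64  7:63
  8:65  9:61  10:69  11:53  12:85  13:21
Giant step factor: 189^(-14) ≡ 50 (mod 191).
Scan 100·50^i mod 191 for i = 0, 1, …:
  i=0: 100   i=1: 34   i=2: 172   i=3: 5
  i=4: 59   i=5: 85
Match at i=5, j=12: e = 5·14 + 12 = 82.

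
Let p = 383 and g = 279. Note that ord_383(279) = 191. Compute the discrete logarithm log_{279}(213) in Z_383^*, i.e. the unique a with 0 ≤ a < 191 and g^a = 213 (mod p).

Baby-step giant-step with m = ceil(sqrt(191)) = 14.
Baby table (279^j mod 383 for j=0..13):
  0:1  1:279  2:92  3:7  4:38  5:261  6:49  7:266
  8:295  9:343  10:330  11:150  12:103  13:12
Giant step factor: 279^(-14) ≡ 147 (mod 383).
Scan 213·147^i mod 383 for i = 0, 1, …:
  i=0: 213   i=1: 288   i=2: 206   i=3: 25
  i=4: 228   i=5: 195   i=6: 323   i=7: 372
  i=8: 298   i=9: 144   i=10: 103
Match at i=10, j=12: a = 10·14 + 12 = 152.

152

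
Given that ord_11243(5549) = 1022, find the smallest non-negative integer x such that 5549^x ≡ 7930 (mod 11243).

59

Baby-step giant-step with m = ceil(sqrt(1022)) = 32.
Baby table (5549^j mod 11243 for j=0..31):
  0:1  1:5549  2:8067  3:5400  4:2005  5:6418  6:6901  7:11234
  8:6274  9:6098  10:7615  11:4441  12:9696  13:5349  14:81  15:10992
  16:1333  17:10166  18:5003  19:2680  20:8074  21:10514  22:2259  23:10489
  24:9693  25:11188  26:9609  27:6035  28:6561  29:2155  30:6786  31:2707
Giant step factor: 5549^(-32) ≡ 8472 (mod 11243).
Scan 7930·8472^i mod 11243 for i = 0, 1, …:
  i=0: 7930   i=1: 6035
Match at i=1, j=27: x = 1·32 + 27 = 59.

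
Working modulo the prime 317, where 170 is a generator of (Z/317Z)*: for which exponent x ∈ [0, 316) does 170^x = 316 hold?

158

Baby-step giant-step with m = ceil(sqrt(316)) = 18.
Baby table (170^j mod 317 for j=0..17):
  0:1  1:170  2:53  3:134  4:273  5:128  6:204  7:127
  8:34  9:74  10:217  11:118  12:89  13:231  14:279  15:197
  16:205  17:297
Giant step factor: 170^(-18) ≡ 266 (mod 317).
Scan 316·266^i mod 317 for i = 0, 1, …:
  i=0: 316   i=1: 51   i=2: 252   i=3: 145
  i=4: 213   i=5: 232   i=6: 214   i=7: 181
  i=8: 279
Match at i=8, j=14: x = 8·18 + 14 = 158.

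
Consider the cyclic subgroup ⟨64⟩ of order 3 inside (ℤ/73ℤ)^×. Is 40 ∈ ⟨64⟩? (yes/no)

40 ∈ ⟨64⟩ iff 40^3 ≡ 1 (mod 73), since |⟨64⟩| = 3.
40^3 mod 73 = 52.
Since 52 ≠ 1, 40 does not lie in the subgroup.

no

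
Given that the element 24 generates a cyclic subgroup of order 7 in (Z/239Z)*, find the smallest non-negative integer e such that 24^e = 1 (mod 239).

Successive powers of 24 modulo 239:
  24^0=1
So 24^0 ≡ 1 (mod 239), giving e = 0.

0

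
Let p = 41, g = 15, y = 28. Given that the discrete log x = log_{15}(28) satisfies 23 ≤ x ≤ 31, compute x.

Compute 15^23 mod 41 = 28, then multiply by 15 repeatedly:
  15^23=28
Found 28 at exponent 23.

23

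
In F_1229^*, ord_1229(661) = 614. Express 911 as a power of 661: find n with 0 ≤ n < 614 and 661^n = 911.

141

Baby-step giant-step with m = ceil(sqrt(614)) = 25.
Baby table (661^j mod 1229 for j=0..24):
  0:1  1:661  2:626  3:842  4:1054  5:1080  6:1060  7:130
  8:1129  9:266  10:79  11:601  12:294  13:152  14:923  15:519
  16:168  17:438  18:703  19:121  20:96  21:777  22:1104  23:947
  24:406
Giant step factor: 661^(-25) ≡ 883 (mod 1229).
Scan 911·883^i mod 1229 for i = 0, 1, …:
  i=0: 911   i=1: 647   i=2: 1045   i=3: 985
  i=4: 852   i=5: 168
Match at i=5, j=16: n = 5·25 + 16 = 141.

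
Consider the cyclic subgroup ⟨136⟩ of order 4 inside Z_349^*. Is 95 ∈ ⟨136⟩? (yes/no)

no

⟨136⟩ has order 4; its elements mod 349 are {1, 136, 213, 348}.
95 is not in this set.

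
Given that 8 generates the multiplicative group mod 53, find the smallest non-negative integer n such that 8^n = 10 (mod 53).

16

Baby-step giant-step with m = ceil(sqrt(52)) = 8.
Baby table (8^j mod 53 for j=0..7):
  0:1  1:8  2:11  3:35  4:15  5:14  6:6  7:48
Giant step factor: 8^(-8) ≡ 49 (mod 53).
Scan 10·49^i mod 53 for i = 0, 1, …:
  i=0: 10   i=1: 13   i=2: 1
Match at i=2, j=0: n = 2·8 + 0 = 16.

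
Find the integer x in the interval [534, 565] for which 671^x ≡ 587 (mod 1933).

560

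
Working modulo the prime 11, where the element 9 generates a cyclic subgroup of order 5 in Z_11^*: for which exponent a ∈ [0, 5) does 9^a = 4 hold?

2

Successive powers of 9 modulo 11:
  9^0=1  9^1=9  9^2=4
So 9^2 ≡ 4 (mod 11), giving a = 2.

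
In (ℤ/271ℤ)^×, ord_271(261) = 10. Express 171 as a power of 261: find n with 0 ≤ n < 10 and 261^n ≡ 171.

Successive powers of 261 modulo 271:
  261^0=1  261^1=261  261^2=100  261^3=84  261^4=244  261^5=270
  261^6=10  261^7=171
So 261^7 ≡ 171 (mod 271), giving n = 7.

7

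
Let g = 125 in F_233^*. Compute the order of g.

The order of 125 must divide p − 1 = 232 = 2^3 · 29.
Divisors: 1, 2, 4, 8, 29, 58, 116, 232.
Check each in increasing order: 125^1 ≡ 125;  125^2 ≡ 14;  125^4 ≡ 196;  125^8 ≡ 204;  125^29 ≡ 97;  125^58 ≡ 89;  125^116 ≡ 232;  125^232 ≡ 1.
Smallest exponent giving 1 is 232.

232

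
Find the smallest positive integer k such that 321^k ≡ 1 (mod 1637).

409

The order of 321 must divide p − 1 = 1636 = 2^2 · 409.
Divisors: 1, 2, 4, 409, 818, 1636.
Check each in increasing order: 321^1 ≡ 321;  321^2 ≡ 1547;  321^4 ≡ 1552;  321^409 ≡ 1.
Smallest exponent giving 1 is 409.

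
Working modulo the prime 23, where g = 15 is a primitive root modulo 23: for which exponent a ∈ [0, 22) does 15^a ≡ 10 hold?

Successive powers of 15 modulo 23:
  15^0=1  15^1=15  15^2=18  15^3=17  15^4=2  15^5=7
  15^6=13  15^7=11  15^8=4  15^9=14  15^10=3  15^11=22
  15^12=8  15^13=5  15^14=6  15^15=21  15^16=16  15^17=10
So 15^17 ≡ 10 (mod 23), giving a = 17.

17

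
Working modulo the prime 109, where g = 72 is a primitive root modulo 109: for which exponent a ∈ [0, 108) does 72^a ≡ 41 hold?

Baby-step giant-step with m = ceil(sqrt(108)) = 11.
Baby table (72^j mod 109 for j=0..10):
  0:1  1:72  2:61  3:32  4:15  5:99  6:43  7:44
  8:7  9:68  10:100
Giant step factor: 72^(-11) ≡ 91 (mod 109).
Scan 41·91^i mod 109 for i = 0, 1, …:
  i=0: 41   i=1: 25   i=2: 95   i=3: 34
  i=4: 42   i=5: 7
Match at i=5, j=8: a = 5·11 + 8 = 63.

63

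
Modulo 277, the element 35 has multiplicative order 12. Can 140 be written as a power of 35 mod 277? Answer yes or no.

no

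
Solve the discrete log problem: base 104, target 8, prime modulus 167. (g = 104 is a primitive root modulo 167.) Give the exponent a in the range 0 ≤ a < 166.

72

Baby-step giant-step with m = ceil(sqrt(166)) = 13.
Baby table (104^j mod 167 for j=0..12):
  0:1  1:104  2:128  3:119  4:18  5:35  6:133  7:138
  8:157  9:129  10:56  11:146  12:154
Giant step factor: 104^(-13) ≡ 73 (mod 167).
Scan 8·73^i mod 167 for i = 0, 1, …:
  i=0: 8   i=1: 83   i=2: 47   i=3: 91
  i=4: 130   i=5: 138
Match at i=5, j=7: a = 5·13 + 7 = 72.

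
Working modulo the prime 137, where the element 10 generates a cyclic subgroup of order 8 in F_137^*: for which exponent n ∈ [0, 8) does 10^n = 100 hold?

2

Successive powers of 10 modulo 137:
  10^0=1  10^1=10  10^2=100
So 10^2 ≡ 100 (mod 137), giving n = 2.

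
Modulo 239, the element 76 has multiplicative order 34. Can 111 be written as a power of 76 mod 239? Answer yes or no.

111 ∈ ⟨76⟩ iff 111^34 ≡ 1 (mod 239), since |⟨76⟩| = 34.
111^34 mod 239 = 1.
Since 1 = 1, 111 lies in the subgroup.

yes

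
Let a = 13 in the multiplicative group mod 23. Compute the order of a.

11

The order of 13 must divide p − 1 = 22 = 2 · 11.
Divisors: 1, 2, 11, 22.
Check each in increasing order: 13^1 ≡ 13;  13^2 ≡ 8;  13^11 ≡ 1.
Smallest exponent giving 1 is 11.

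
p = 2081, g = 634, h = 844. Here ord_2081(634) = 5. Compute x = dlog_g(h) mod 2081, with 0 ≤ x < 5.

3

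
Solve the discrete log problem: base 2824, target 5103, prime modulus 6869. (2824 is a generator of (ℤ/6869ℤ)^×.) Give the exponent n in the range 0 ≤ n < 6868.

922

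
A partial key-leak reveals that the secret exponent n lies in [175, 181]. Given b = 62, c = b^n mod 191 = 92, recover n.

Compute 62^175 mod 191 = 55, then multiply by 62 repeatedly:
  62^175=55  62^176=163  62^177=174  62^178=92
Found 92 at exponent 178.

178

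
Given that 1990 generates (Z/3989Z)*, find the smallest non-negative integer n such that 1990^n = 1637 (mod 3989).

Baby-step giant-step with m = ceil(sqrt(3988)) = 64.
Baby table (1990^j mod 3989 for j=0..63):
  0:1  1:1990  2:3012  3:2402  4:1158  5:2767  6:1510  7:1183
  8:660  9:1019  10:1398  11:1687  12:2381  13:3247  14:3339  15:2925
  16:799  17:2388  18:1221  19:489  20:3783  21:927  22:1812  23:3813
  24:792  25:425  26:82  27:3620  28:3655  29:1503  30:3209  31:3510
  32:161  33:1270  34:2263  35:3778  36:2944  37:2708  38:3770  39:2980
  40:2546  41:510  42:1694  43:355  44:397  45:208  46:3053  47:223
  48:991  49:1524  50:1120  51:2938  52:2735  53:1654  54:535  55:3576
  56:3853  57:612  58:1235  59:426  60:2072  61:2643  62:2068  63:2661
Giant step factor: 1990^(-64) ≡ 3457 (mod 3989).
Scan 1637·3457^i mod 3989 for i = 0, 1, …:
  i=0: 1637   i=1: 2707   i=2: 3894   i=3: 2672
  i=4: 2569   i=5: 1519   i=6: 1659   i=7: 2970
  i=8: 3593   i=9: 3244     …   i=37: 2316
  i=38: 489
Match at i=38, j=19: n = 38·64 + 19 = 2451.

2451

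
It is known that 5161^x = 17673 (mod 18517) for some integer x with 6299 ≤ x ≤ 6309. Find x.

Compute 5161^6299 mod 18517 = 264, then multiply by 5161 repeatedly:
  5161^6299=264  5161^6300=10763  5161^6301=15360  5161^6302=1683  5161^6303=1490
  5161^6304=5335  5161^6305=17673
Found 17673 at exponent 6305.

6305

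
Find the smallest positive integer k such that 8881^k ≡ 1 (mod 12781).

The order of 8881 must divide p − 1 = 12780 = 2^2 · 3^2 · 5 · 71.
Divisors: 1, 2, 3, 4, 5, 6, 9, 10, 12, 15, 18, 20, 30, 36, 45, 60, 71, 90, 142, 180, 213, 284, 355, 426, 639, 710, 852, 1065, 1278, 1420, 2130, 2556, 3195, 4260, 6390, 12780.
Check each in increasing order: 8881^1 ≡ 8881;  8881^2 ≡ 610;  8881^3 ≡ 11047;  8881^4 ≡ 1451;  8881^5 ≡ 3083;  8881^6 ≡ 3221;  8881^9 ≡ 83;  8881^10 ≡ 8606;  8881^12 ≡ 9450;  8881^15 ≡ 11723;  8881^18 ≡ 6889;  8881^20 ≡ 10122;  8881^30 ≡ 7417;  8881^36 ≡ 2468;  8881^45 ≡ 348;  8881^60 ≡ 2465;  8881^71 ≡ 9266;  8881^90 ≡ 6075;  8881^142 ≡ 8779;  8881^180 ≡ 6878;  8881^213 ≡ 7930;  8881^284 ≡ 1411;  8881^355 ≡ 12144;  8881^426 ≡ 2380;  8881^639 ≡ 8644;  8881^710 ≡ 9558;  8881^852 ≡ 2417;  8881^1065 ≡ 8091;  8881^1278 ≡ 1010;  8881^1420 ≡ 9557;  8881^2130 ≡ 12780;  8881^2556 ≡ 10401;  8881^3195 ≡ 4690;  8881^4260 ≡ 1.
Smallest exponent giving 1 is 4260.

4260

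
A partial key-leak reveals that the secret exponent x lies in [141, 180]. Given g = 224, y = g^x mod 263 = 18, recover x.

Compute 224^141 mod 263 = 131, then multiply by 224 repeatedly:
  224^141=131  224^142=151  224^143=160  224^144=72  224^145=85
  224^146=104  224^147=152  224^148=121  224^149=15  224^150=204
  224^151=197  224^152=207  224^153=80  224^154=36  224^155=174
  224^156=52  224^157=76  224^158=192  224^159=139  224^160=102
  224^161=230  224^162=235  224^163=40  224^164=18
Found 18 at exponent 164.

164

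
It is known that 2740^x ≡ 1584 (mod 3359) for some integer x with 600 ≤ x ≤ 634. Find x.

629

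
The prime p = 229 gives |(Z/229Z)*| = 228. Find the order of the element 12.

114

The order of 12 must divide p − 1 = 228 = 2^2 · 3 · 19.
Divisors: 1, 2, 3, 4, 6, 12, 19, 38, 57, 76, 114, 228.
Check each in increasing order: 12^1 ≡ 12;  12^2 ≡ 144;  12^3 ≡ 125;  12^4 ≡ 126;  12^6 ≡ 53;  12^12 ≡ 61;  12^19 ≡ 95;  12^38 ≡ 94;  12^57 ≡ 228;  12^76 ≡ 134;  12^114 ≡ 1.
Smallest exponent giving 1 is 114.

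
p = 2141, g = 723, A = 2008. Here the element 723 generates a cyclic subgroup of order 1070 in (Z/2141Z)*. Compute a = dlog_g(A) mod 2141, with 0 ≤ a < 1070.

516

Baby-step giant-step with m = ceil(sqrt(1070)) = 33.
Baby table (723^j mod 2141 for j=0..32):
  0:1  1:723  2:325  3:1606  4:716  5:1687  6:1472  7:179
  8:957  9:368  10:580  11:1845  12:92  13:145  14:2067  15:23
  16:1642  17:1052  18:541  19:1481  20:263  21:1741  22:1976  23:601
  24:2041  25:494  26:1756  27:2116  28:1194  29:439  30:529  31:1369
  32:645
Giant step factor: 723^(-33) ≡ 85 (mod 2141).
Scan 2008·85^i mod 2141 for i = 0, 1, …:
  i=0: 2008   i=1: 1541   i=2: 384   i=3: 525
  i=4: 1805   i=5: 1414   i=6: 294   i=7: 1439
  i=8: 278   i=9: 79     …   i=14: 625
  i=15: 1741
Match at i=15, j=21: a = 15·33 + 21 = 516.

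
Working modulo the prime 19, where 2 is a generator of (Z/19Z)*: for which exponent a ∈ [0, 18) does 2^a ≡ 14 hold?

Successive powers of 2 modulo 19:
  2^0=1  2^1=2  2^2=4  2^3=8  2^4=16  2^5=13
  2^6=7  2^7=14
So 2^7 ≡ 14 (mod 19), giving a = 7.

7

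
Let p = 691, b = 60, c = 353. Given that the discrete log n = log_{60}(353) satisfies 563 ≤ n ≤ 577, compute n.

Compute 60^563 mod 691 = 313, then multiply by 60 repeatedly:
  60^563=313  60^564=123  60^565=470  60^566=560  60^567=432
  60^568=353
Found 353 at exponent 568.

568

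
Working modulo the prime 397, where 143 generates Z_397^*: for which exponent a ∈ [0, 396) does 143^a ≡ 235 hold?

41

Baby-step giant-step with m = ceil(sqrt(396)) = 20.
Baby table (143^j mod 397 for j=0..19):
  0:1  1:143  2:202  3:302  4:310  5:263  6:291  7:325
  8:26  9:145  10:91  11:309  12:120  13:89  14:23  15:113
  16:279  17:197  18:381  19:94
Giant step factor: 143^(-20) ≡ 319 (mod 397).
Scan 235·319^i mod 397 for i = 0, 1, …:
  i=0: 235   i=1: 329   i=2: 143
Match at i=2, j=1: a = 2·20 + 1 = 41.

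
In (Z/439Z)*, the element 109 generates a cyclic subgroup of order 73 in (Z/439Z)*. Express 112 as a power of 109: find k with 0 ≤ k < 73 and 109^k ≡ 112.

14

Successive powers of 109 modulo 439:
  109^0=1  109^1=109  109^2=28  109^3=418  109^4=345  109^5=290
  109^6=2  109^7=218  109^8=56  109^9=397  109^10=251  109^11=141
  109^12=4  109^13=436  109^14=112
So 109^14 ≡ 112 (mod 439), giving k = 14.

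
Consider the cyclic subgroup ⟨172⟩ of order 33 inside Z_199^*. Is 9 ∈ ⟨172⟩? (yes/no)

9 ∈ ⟨172⟩ iff 9^33 ≡ 1 (mod 199), since |⟨172⟩| = 33.
9^33 mod 199 = 106.
Since 106 ≠ 1, 9 does not lie in the subgroup.

no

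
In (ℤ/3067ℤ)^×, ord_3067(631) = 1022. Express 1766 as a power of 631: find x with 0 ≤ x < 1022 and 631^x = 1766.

Baby-step giant-step with m = ceil(sqrt(1022)) = 32.
Baby table (631^j mod 3067 for j=0..31):
  0:1  1:631  2:2518  3:152  4:835  5:2428  6:1635  7:1173
  8:1016  9:93  10:410  11:1082  12:1868  13:980  14:1913  15:1772
  16:1744  17:2478  18:2515  19:1326  20:2482  21:1972  22:2197  23:23
  24:2245  25:2708  26:429  27:803  28:638  29:801  30:2443  31:1899
Giant step factor: 631^(-32) ≡ 2601 (mod 3067).
Scan 1766·2601^i mod 3067 for i = 0, 1, …:
  i=0: 1766   i=1: 2067   i=2: 2883   i=3: 2935
  i=4: 172   i=5: 2657   i=6: 906   i=7: 1050
  i=8: 1420   i=9: 752     …   i=20: 2639
  i=21: 93
Match at i=21, j=9: x = 21·32 + 9 = 681.

681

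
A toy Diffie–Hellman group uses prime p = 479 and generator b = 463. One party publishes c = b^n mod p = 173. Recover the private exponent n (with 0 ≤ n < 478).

226

Baby-step giant-step with m = ceil(sqrt(478)) = 22.
Baby table (463^j mod 479 for j=0..21):
  0:1  1:463  2:256  3:215  4:392  5:434  6:241  7:455
  8:384  9:83  10:109  11:172  12:122  13:443  14:97  15:364
  16:403  17:258  18:183  19:425  20:385  21:67
Giant step factor: 463^(-22) ≡ 21 (mod 479).
Scan 173·21^i mod 479 for i = 0, 1, …:
  i=0: 173   i=1: 280   i=2: 132   i=3: 377
  i=4: 253   i=5: 44   i=6: 445   i=7: 244
  i=8: 334   i=9: 308   i=10: 241
Match at i=10, j=6: n = 10·22 + 6 = 226.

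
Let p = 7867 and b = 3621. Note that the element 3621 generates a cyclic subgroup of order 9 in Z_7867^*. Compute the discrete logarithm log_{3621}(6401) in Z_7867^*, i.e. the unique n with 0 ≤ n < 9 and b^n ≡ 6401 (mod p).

Successive powers of 3621 modulo 7867:
  3621^0=1  3621^1=3621  3621^2=5219  3621^3=1465  3621^4=2407  3621^5=6978
  3621^6=6401
So 3621^6 ≡ 6401 (mod 7867), giving n = 6.

6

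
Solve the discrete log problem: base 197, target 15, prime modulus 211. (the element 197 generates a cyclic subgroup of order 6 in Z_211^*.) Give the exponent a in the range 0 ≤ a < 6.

Successive powers of 197 modulo 211:
  197^0=1  197^1=197  197^2=196  197^3=210  197^4=14  197^5=15
So 197^5 ≡ 15 (mod 211), giving a = 5.

5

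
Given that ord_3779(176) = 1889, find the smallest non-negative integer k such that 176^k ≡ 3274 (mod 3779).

Baby-step giant-step with m = ceil(sqrt(1889)) = 44.
Baby table (176^j mod 3779 for j=0..43):
  0:1  1:176  2:744  3:2458  4:1802  5:3495  6:2922  7:328
  8:1043  9:2176  10:1297  11:1532  12:1323  13:2329  14:1772  15:1994
  16:3276  17:2168  18:3668  19:3138  20:554  21:3029  22:265  23:1292
  24:652  25:1382  26:1376  27:320  28:3414  29:3  30:528  31:2232
  32:3595  33:1627  34:2927  35:1208  36:984  37:3129  38:2749  39:112
  40:817  41:190  42:3208  43:1537
Giant step factor: 176^(-44) ≡ 3556 (mod 3779).
Scan 3274·3556^i mod 3779 for i = 0, 1, …:
  i=0: 3274   i=1: 3024   i=2: 2089   i=3: 2749
Match at i=3, j=38: k = 3·44 + 38 = 170.

170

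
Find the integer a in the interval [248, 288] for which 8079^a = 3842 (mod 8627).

Compute 8079^248 mod 8627 = 3345, then multiply by 8079 repeatedly:
  8079^248=3345  8079^249=4491  8079^250=6254  8079^251=6354  8079^252=3316
  8079^253=3129  8079^254=2081  8079^255=7003  8079^256=1371  8079^257=7868
  8079^258=1836  8079^259=3231  8079^260=6574  8079^261=3534  8079^262=4443
  8079^263=6677  8079^264=7479  8079^265=7960  8079^266=3182  8079^267=7545
  8079^268=6300  8079^269=7027  8079^270=5473  8079^271=2992  8079^272=8141
  8079^273=7518  8079^274=3842
Found 3842 at exponent 274.

274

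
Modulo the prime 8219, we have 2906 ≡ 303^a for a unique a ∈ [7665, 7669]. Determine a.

7665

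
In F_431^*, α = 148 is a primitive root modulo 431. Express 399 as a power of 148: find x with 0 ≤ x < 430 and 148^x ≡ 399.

Successive powers of 148 modulo 431:
  148^0=1  148^1=148  148^2=354  148^3=241  148^4=326  148^5=407
  148^6=327  148^7=124  148^8=250  148^9=365  148^10=145  148^11=341
  148^12=41  148^13=34  148^14=291  148^15=399
So 148^15 ≡ 399 (mod 431), giving x = 15.

15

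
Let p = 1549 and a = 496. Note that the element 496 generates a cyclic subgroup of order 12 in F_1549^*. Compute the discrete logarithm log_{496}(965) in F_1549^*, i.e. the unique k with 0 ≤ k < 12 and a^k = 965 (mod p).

Successive powers of 496 modulo 1549:
  496^0=1  496^1=496  496^2=1274  496^3=1461  496^4=1273  496^5=965
So 496^5 ≡ 965 (mod 1549), giving k = 5.

5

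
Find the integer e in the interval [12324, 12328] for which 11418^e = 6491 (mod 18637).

Compute 11418^12324 mod 18637 = 1670, then multiply by 11418 repeatedly:
  11418^12324=1670  11418^12325=2409  11418^12326=16387  11418^12327=9923  11418^12328=6491
Found 6491 at exponent 12328.

12328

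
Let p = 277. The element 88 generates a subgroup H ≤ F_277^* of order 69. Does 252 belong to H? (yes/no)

252 ∈ ⟨88⟩ iff 252^69 ≡ 1 (mod 277), since |⟨88⟩| = 69.
252^69 mod 277 = 1.
Since 1 = 1, 252 lies in the subgroup.

yes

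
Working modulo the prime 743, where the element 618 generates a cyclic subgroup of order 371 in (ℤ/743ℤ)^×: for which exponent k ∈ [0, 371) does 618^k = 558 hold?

271

Baby-step giant-step with m = ceil(sqrt(371)) = 20.
Baby table (618^j mod 743 for j=0..19):
  0:1  1:618  2:22  3:222  4:484  5:426  6:246  7:456
  8:211  9:373  10:184  11:33  12:333  13:726  14:639  15:369
  16:684  17:688  18:188  19:276
Giant step factor: 618^(-20) ≡ 713 (mod 743).
Scan 558·713^i mod 743 for i = 0, 1, …:
  i=0: 558   i=1: 349   i=2: 675   i=3: 554
  i=4: 469   i=5: 47   i=6: 76   i=7: 692
  i=8: 44   i=9: 166   i=10: 221   i=11: 57
  i=12: 519   i=13: 33
Match at i=13, j=11: k = 13·20 + 11 = 271.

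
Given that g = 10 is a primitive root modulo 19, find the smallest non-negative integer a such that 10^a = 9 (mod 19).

Successive powers of 10 modulo 19:
  10^0=1  10^1=10  10^2=5  10^3=12  10^4=6  10^5=3
  10^6=11  10^7=15  10^8=17  10^9=18  10^10=9
So 10^10 ≡ 9 (mod 19), giving a = 10.

10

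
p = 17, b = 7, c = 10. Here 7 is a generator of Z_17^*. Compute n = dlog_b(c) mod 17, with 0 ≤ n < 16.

9

Successive powers of 7 modulo 17:
  7^0=1  7^1=7  7^2=15  7^3=3  7^4=4  7^5=11
  7^6=9  7^7=12  7^8=16  7^9=10
So 7^9 ≡ 10 (mod 17), giving n = 9.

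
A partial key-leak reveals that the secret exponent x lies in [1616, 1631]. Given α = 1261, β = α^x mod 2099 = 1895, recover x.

1619

Compute 1261^1616 mod 2099 = 2000, then multiply by 1261 repeatedly:
  1261^1616=2000  1261^1617=1101  1261^1618=922  1261^1619=1895
Found 1895 at exponent 1619.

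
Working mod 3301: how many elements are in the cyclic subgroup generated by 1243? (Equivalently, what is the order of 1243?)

3300

The order of 1243 must divide p − 1 = 3300 = 2^2 · 3 · 5^2 · 11.
Divisors: 1, 2, 3, 4, 5, 6, 10, 11, 12, 15, 20, 22, 25, 30, 33, 44, 50, 55, 60, 66, 75, 100, 110, 132, 150, 165, 220, 275, 300, 330, 550, 660, 825, 1100, 1650, 3300.
Check each in increasing order: 1243^1 ≡ 1243;  1243^2 ≡ 181;  1243^3 ≡ 515;  1243^4 ≡ 3052;  1243^5 ≡ 787;  1243^6 ≡ 1145;  1243^10 ≡ 2082;  1243^11 ≡ 3243;  1243^12 ≡ 528;  1243^15 ≡ 1238;  1243^20 ≡ 511;  1243^22 ≡ 63;  1243^25 ≡ 2736;  1243^30 ≡ 980;  1243^33 ≡ 2948;  1243^44 ≡ 668;  1243^50 ≡ 2329;  1243^55 ≡ 868;  1243^60 ≡ 3110;  1243^66 ≡ 2472;  1243^75 ≡ 1214;  1243^100 ≡ 698;  1243^110 ≡ 796;  1243^132 ≡ 633;  1243^150 ≡ 1550;  1243^165 ≡ 1019;  1243^220 ≡ 3125;  1243^275 ≡ 2379;  1243^300 ≡ 2673;  1243^330 ≡ 1847;  1243^550 ≡ 1727;  1243^660 ≡ 1476;  1243^825 ≡ 2089;  1243^1100 ≡ 1726;  1243^1650 ≡ 3300;  1243^3300 ≡ 1.
Smallest exponent giving 1 is 3300.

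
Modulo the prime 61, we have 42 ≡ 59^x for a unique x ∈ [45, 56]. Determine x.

56

Compute 59^45 mod 61 = 11, then multiply by 59 repeatedly:
  59^45=11  59^46=39  59^47=44  59^48=34  59^49=54
  59^50=14  59^51=33  59^52=56  59^53=10  59^54=41
  59^55=40  59^56=42
Found 42 at exponent 56.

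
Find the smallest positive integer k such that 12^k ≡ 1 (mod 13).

2

The order of 12 must divide p − 1 = 12 = 2^2 · 3.
Divisors: 1, 2, 3, 4, 6, 12.
Check each in increasing order: 12^1 ≡ 12;  12^2 ≡ 1.
Smallest exponent giving 1 is 2.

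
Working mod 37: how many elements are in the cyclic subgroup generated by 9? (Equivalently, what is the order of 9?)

The order of 9 must divide p − 1 = 36 = 2^2 · 3^2.
Divisors: 1, 2, 3, 4, 6, 9, 12, 18, 36.
Check each in increasing order: 9^1 ≡ 9;  9^2 ≡ 7;  9^3 ≡ 26;  9^4 ≡ 12;  9^6 ≡ 10;  9^9 ≡ 1.
Smallest exponent giving 1 is 9.

9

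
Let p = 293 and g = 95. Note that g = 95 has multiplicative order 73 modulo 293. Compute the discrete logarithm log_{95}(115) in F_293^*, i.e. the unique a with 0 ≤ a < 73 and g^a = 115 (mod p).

62

Baby-step giant-step with m = ceil(sqrt(73)) = 9.
Baby table (95^j mod 293 for j=0..8):
  0:1  1:95  2:235  3:57  4:141  5:210  6:26  7:126
  8:250
Giant step factor: 95^(-9) ≡ 69 (mod 293).
Scan 115·69^i mod 293 for i = 0, 1, …:
  i=0: 115   i=1: 24   i=2: 191   i=3: 287
  i=4: 172   i=5: 148   i=6: 250
Match at i=6, j=8: a = 6·9 + 8 = 62.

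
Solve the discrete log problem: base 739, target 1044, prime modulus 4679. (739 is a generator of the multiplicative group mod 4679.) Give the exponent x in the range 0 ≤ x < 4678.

Baby-step giant-step with m = ceil(sqrt(4678)) = 69.
Baby table (739^j mod 4679 for j=0..68):
  0:1  1:739  2:3357  3:953  4:2417  5:3464  6:483  7:1333
  8:2497  9:1757  10:2340  11:2709  12:4018  13:2816  14:3548  15:1732
  16:2581  17:3006  18:3588  19:3218  20:1170  21:3694  22:2009  23:1408
  24:1774  25:866  26:3630  27:1503  28:1794  29:1609  30:585  31:1847
  32:3344  33:704  34:887  35:433  36:1815  37:3091  38:897  39:3144
  40:2632  41:3263  42:1672  43:352  44:2783  45:2556  46:3247  47:3885
  48:2788  49:1572  50:1316  51:3971  52:836  53:176  54:3731  55:1278
  56:3963  57:4282  58:1394  59:786  60:658  61:4325  62:418  63:88
  64:4205  65:639  66:4321  67:2141  68:697
Giant step factor: 739^(-69) ≡ 1012 (mod 4679).
Scan 1044·1012^i mod 4679 for i = 0, 1, …:
  i=0: 1044   i=1: 3753   i=2: 3367   i=3: 1092
  i=4: 860   i=5: 26   i=6: 2917   i=7: 4234
  i=8: 3523   i=9: 4557     …   i=14: 4174
  i=15: 3630
Match at i=15, j=26: x = 15·69 + 26 = 1061.

1061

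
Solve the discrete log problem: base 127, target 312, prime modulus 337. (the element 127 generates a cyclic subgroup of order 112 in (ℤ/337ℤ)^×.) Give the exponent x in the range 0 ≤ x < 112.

106

Baby-step giant-step with m = ceil(sqrt(112)) = 11.
Baby table (127^j mod 337 for j=0..10):
  0:1  1:127  2:290  3:97  4:187  5:159  6:310  7:278
  8:258  9:77  10:6
Giant step factor: 127^(-11) ≡ 180 (mod 337).
Scan 312·180^i mod 337 for i = 0, 1, …:
  i=0: 312   i=1: 218   i=2: 148   i=3: 17
  i=4: 27   i=5: 142   i=6: 285   i=7: 76
  i=8: 200   i=9: 278
Match at i=9, j=7: x = 9·11 + 7 = 106.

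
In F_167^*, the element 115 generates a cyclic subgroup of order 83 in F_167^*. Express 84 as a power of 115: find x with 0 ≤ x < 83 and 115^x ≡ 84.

66

Baby-step giant-step with m = ceil(sqrt(83)) = 10.
Baby table (115^j mod 167 for j=0..9):
  0:1  1:115  2:32  3:6  4:22  5:25  6:36  7:132
  8:150  9:49
Giant step factor: 115^(-10) ≡ 66 (mod 167).
Scan 84·66^i mod 167 for i = 0, 1, …:
  i=0: 84   i=1: 33   i=2: 7   i=3: 128
  i=4: 98   i=5: 122   i=6: 36
Match at i=6, j=6: x = 6·10 + 6 = 66.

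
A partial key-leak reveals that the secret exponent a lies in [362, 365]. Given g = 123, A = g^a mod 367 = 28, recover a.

Compute 123^362 mod 367 = 28, then multiply by 123 repeatedly:
  123^362=28
Found 28 at exponent 362.

362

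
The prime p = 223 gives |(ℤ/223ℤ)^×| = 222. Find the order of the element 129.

222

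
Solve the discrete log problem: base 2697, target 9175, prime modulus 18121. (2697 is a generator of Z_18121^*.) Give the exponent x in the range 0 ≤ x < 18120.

7747

Baby-step giant-step with m = ceil(sqrt(18120)) = 135.
Baby table (2697^j mod 18121 for j=0..134):
  0:1  1:2697  2:7288  3:12572  4:2293  5:4960  6:3822  7:15206
  8:2759  9:11413  10:11403  11:2554  12:2158  13:3285  14:16597  15:3239
  16:1261  17:12290  18:2821  19:15538  20:10234  21:2815  22:17477  23:2748
  24:17988  25:3719  26:9230  27:13177  28:3088  29:10797  30:17183  31:7154
  32:13594  33:4235  34:5565  35:4617  36:2922  37:16120  38:3361  39:4117
  40:13497  41:14441  42:5348  43:17361  44:16074  45:6146  46:13168  47:15057
  48:17689  49:12761  50:4638  51:5196  52:6079  53:13679  54:16028  55:8931
  56:4098  57:16617  58:2816  59:2053  60:10036  61:12439  62:6012  63:14190
  64:16999  65:173  66:13556  67:10475  68:436  69:16148  70:6393  71:8850
  72:3093  73:6161  74:17381  75:15651  76:6938  77:10914  78:6554  79:8163
  80:16717  81:701  82:6013  83:16887  84:6166  85:12745  86:15849  87:15435
  88:4258  89:13233  90:9152  91:2142  92:14496  93:8715  94:1418  95:815
  96:5414  97:14153  98:7815  99:2332  100:1417  101:16239  102:16247  103:1581
  104:5522  105:15493  106:15716  107:1033  108:13488  109:8289  110:12240  111:12939
  112:13558  113:15869  114:15012  115:5050  116:10979  117:649  118:10737  119:331
  120:4778  121:2235  122:11623  123:16022  124:10870  125:14733  126:13669  127:7179
  128:8535  129:5225  130:11808  131:7579  132:75  133:2944  134:2970
Giant step factor: 2697^(-135) ≡ 9746 (mod 18121).
Scan 9175·9746^i mod 18121 for i = 0, 1, …:
  i=0: 9175   i=1: 10536   i=2: 10270   i=3: 9137
  i=4: 2608   i=5: 11926   i=6: 2702   i=7: 3879
  i=8: 4328   i=9: 13121     …   i=56: 17469
  i=57: 6079
Match at i=57, j=52: x = 57·135 + 52 = 7747.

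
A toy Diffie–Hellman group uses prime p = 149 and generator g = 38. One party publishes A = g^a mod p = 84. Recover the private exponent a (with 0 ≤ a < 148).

Baby-step giant-step with m = ceil(sqrt(148)) = 13.
Baby table (38^j mod 149 for j=0..12):
  0:1  1:38  2:103  3:40  4:30  5:97  6:110  7:8
  8:6  9:79  10:22  11:91  12:31
Giant step factor: 38^(-13) ≡ 117 (mod 149).
Scan 84·117^i mod 149 for i = 0, 1, …:
  i=0: 84   i=1: 143   i=2: 43   i=3: 114
  i=4: 77   i=5: 69   i=6: 27   i=7: 30
Match at i=7, j=4: a = 7·13 + 4 = 95.

95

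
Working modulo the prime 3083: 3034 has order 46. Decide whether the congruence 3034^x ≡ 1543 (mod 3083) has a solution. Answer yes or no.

yes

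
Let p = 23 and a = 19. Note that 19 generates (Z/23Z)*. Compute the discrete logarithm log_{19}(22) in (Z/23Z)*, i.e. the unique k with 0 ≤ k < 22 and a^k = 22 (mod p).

11

Successive powers of 19 modulo 23:
  19^0=1  19^1=19  19^2=16  19^3=5  19^4=3  19^5=11
  19^6=2  19^7=15  19^8=9  19^9=10  19^10=6  19^11=22
So 19^11 ≡ 22 (mod 23), giving k = 11.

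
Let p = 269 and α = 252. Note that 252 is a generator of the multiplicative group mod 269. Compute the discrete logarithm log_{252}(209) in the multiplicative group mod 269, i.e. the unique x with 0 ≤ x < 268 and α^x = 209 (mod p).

123

Baby-step giant-step with m = ceil(sqrt(268)) = 17.
Baby table (252^j mod 269 for j=0..16):
  0:1  1:252  2:20  3:198  4:131  5:194  6:199  7:114
  8:214  9:128  10:245  11:139  12:58  13:90  14:84  15:186
  16:66
Giant step factor: 252^(-17) ≡ 76 (mod 269).
Scan 209·76^i mod 269 for i = 0, 1, …:
  i=0: 209   i=1: 13   i=2: 181   i=3: 37
  i=4: 122   i=5: 126   i=6: 161   i=7: 131
Match at i=7, j=4: x = 7·17 + 4 = 123.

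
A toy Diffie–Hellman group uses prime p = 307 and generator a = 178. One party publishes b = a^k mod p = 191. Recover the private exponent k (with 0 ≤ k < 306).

110

Baby-step giant-step with m = ceil(sqrt(306)) = 18.
Baby table (178^j mod 307 for j=0..17):
  0:1  1:178  2:63  3:162  4:285  5:75  6:149  7:120
  8:177  9:192  10:99  11:123  12:97  13:74  14:278  15:57
  16:15  17:214
Giant step factor: 178^(-18) ≡ 64 (mod 307).
Scan 191·64^i mod 307 for i = 0, 1, …:
  i=0: 191   i=1: 251   i=2: 100   i=3: 260
  i=4: 62   i=5: 284   i=6: 63
Match at i=6, j=2: k = 6·18 + 2 = 110.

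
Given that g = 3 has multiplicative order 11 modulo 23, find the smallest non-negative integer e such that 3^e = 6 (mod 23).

Successive powers of 3 modulo 23:
  3^0=1  3^1=3  3^2=9  3^3=4  3^4=12  3^5=13
  3^6=16  3^7=2  3^8=6
So 3^8 ≡ 6 (mod 23), giving e = 8.

8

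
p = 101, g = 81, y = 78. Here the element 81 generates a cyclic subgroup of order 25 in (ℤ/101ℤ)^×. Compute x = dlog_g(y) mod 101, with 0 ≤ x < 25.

11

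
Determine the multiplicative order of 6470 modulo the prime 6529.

6528

The order of 6470 must divide p − 1 = 6528 = 2^7 · 3 · 17.
Divisors: 1, 2, 3, 4, 6, 8, 12, 16, 17, 24, 32, 34, 48, 51, 64, 68, 96, 102, 128, 136, 192, 204, 272, 384, 408, 544, 816, 1088, 1632, 2176, 3264, 6528.
Check each in increasing order: 6470^1 ≡ 6470;  6470^2 ≡ 3481;  6470^3 ≡ 3549;  6470^4 ≡ 6066;  6470^6 ≡ 960;  6470^8 ≡ 5441;  6470^12 ≡ 1011;  6470^16 ≡ 1995;  6470^17 ≡ 6346;  6470^24 ≡ 3597;  6470^32 ≡ 3864;  6470^34 ≡ 844;  6470^48 ≡ 4460;  6470^51 ≡ 2244;  6470^64 ≡ 5202;  6470^68 ≡ 675;  6470^96 ≡ 4266;  6470^102 ≡ 1677;  6470^128 ≡ 4628;  6470^136 ≡ 5124;  6470^192 ≡ 2433;  6470^204 ≡ 4859;  6470^272 ≡ 2267;  6470^384 ≡ 4215;  6470^408 ≡ 1017;  6470^544 ≡ 966;  6470^816 ≡ 2707;  6470^1088 ≡ 6038;  6470^1632 ≡ 2311;  6470^2176 ≡ 6037;  6470^3264 ≡ 6528;  6470^6528 ≡ 1.
Smallest exponent giving 1 is 6528.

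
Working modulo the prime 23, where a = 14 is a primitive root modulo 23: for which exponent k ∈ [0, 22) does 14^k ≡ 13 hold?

8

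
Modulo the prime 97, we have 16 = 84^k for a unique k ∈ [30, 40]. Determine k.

40

Compute 84^30 mod 97 = 18, then multiply by 84 repeatedly:
  84^30=18  84^31=57  84^32=35  84^33=30  84^34=95
  84^35=26  84^36=50  84^37=29  84^38=11  84^39=51
  84^40=16
Found 16 at exponent 40.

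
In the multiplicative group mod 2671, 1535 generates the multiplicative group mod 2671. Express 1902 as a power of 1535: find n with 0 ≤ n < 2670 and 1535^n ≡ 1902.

2591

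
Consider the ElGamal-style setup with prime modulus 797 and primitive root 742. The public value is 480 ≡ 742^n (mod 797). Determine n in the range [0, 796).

775

Baby-step giant-step with m = ceil(sqrt(796)) = 29.
Baby table (742^j mod 797 for j=0..28):
  0:1  1:742  2:634  3:198  4:268  5:403  6:151  7:462
  8:94  9:409  10:618  11:281  12:485  13:423  14:645  15:390
  16:69  17:190  18:708  19:113  20:161  21:709  22:58  23:795
  24:110  25:326  26:401  27:261  28:788
Giant step factor: 742^(-29) ≡ 446 (mod 797).
Scan 480·446^i mod 797 for i = 0, 1, …:
  i=0: 480   i=1: 484   i=2: 674   i=3: 135
  i=4: 435   i=5: 339   i=6: 561   i=7: 745
  i=8: 718   i=9: 631     …   i=25: 275
  i=26: 709
Match at i=26, j=21: n = 26·29 + 21 = 775.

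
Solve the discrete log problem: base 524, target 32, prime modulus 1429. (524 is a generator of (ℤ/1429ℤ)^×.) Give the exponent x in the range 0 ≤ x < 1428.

1037

Baby-step giant-step with m = ceil(sqrt(1428)) = 38.
Baby table (524^j mod 1429 for j=0..37):
  0:1  1:524  2:208  3:388  4:394  5:680  6:499  7:1398
  8:904  9:697  10:833  11:647  12:355  13:250  14:961  15:556
  16:1257  17:1328  18:1378  19:427  20:824  21:218  22:1341  23:1045
  24:273  25:152  26:1053  27:178  28:387  29:1299  30:472  31:111
  32:1004  33:224  34:198  35:864  36:1172  37:1087
Giant step factor: 524^(-38) ≡ 1103 (mod 1429).
Scan 32·1103^i mod 1429 for i = 0, 1, …:
  i=0: 32   i=1: 1000   i=2: 1241   i=3: 1270
  i=4: 390   i=5: 41   i=6: 924   i=7: 295
  i=8: 1002   i=9: 589     …   i=26: 55
  i=27: 647
Match at i=27, j=11: x = 27·38 + 11 = 1037.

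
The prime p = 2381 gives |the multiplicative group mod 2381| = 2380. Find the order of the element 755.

238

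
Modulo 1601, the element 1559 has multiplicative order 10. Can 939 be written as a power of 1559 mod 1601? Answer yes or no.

⟨1559⟩ has order 10; its elements mod 1601 are {1, 42, 163, 442, 648, 953, 1159, 1438, 1559, 1600}.
939 is not in this set.

no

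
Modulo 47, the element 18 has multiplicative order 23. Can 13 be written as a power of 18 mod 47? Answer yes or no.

⟨18⟩ has order 23; its elements mod 47 are {1, 2, 3, 4, 6, 7, 8, 9, 12, 14, 16, 17, 18, 21, 24, 25, 27, 28, 32, 34, 36, 37, 42}.
13 is not in this set.

no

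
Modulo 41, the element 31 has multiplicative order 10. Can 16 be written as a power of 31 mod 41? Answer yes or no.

yes

⟨31⟩ has order 10; its elements mod 41 are {1, 4, 10, 16, 18, 23, 25, 31, 37, 40}.
16 is in this set.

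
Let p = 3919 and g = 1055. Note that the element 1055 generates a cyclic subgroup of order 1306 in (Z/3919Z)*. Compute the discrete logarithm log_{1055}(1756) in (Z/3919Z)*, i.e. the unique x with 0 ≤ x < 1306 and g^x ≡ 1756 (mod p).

34

Baby-step giant-step with m = ceil(sqrt(1306)) = 37.
Baby table (1055^j mod 3919 for j=0..36):
  0:1  1:1055  2:29  3:3162  4:841  5:1561  6:875  7:2160
  8:1861  9:3855  10:3022  11:2063  12:1420  13:1042  14:1990  15:2785
  16:2844  17:2385  18:177  19:2542  20:1214  21:3176  22:3854  23:1967
  24:2034  25:2177  26:201  27:429  28:1910  29:684  30:524  31:241
  32:3439  33:3070  34:1756  35:2812  36:3896
Giant step factor: 1055^(-37) ≡ 3465 (mod 3919).
Scan 1756·3465^i mod 3919 for i = 0, 1, …:
  i=0: 1756
Match at i=0, j=34: x = 0·37 + 34 = 34.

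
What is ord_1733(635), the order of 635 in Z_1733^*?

1732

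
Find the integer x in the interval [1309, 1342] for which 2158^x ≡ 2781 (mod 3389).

1313

Compute 2158^1309 mod 3389 = 882, then multiply by 2158 repeatedly:
  2158^1309=882  2158^1310=2127  2158^1311=1360  2158^1312=6  2158^1313=2781
Found 2781 at exponent 1313.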